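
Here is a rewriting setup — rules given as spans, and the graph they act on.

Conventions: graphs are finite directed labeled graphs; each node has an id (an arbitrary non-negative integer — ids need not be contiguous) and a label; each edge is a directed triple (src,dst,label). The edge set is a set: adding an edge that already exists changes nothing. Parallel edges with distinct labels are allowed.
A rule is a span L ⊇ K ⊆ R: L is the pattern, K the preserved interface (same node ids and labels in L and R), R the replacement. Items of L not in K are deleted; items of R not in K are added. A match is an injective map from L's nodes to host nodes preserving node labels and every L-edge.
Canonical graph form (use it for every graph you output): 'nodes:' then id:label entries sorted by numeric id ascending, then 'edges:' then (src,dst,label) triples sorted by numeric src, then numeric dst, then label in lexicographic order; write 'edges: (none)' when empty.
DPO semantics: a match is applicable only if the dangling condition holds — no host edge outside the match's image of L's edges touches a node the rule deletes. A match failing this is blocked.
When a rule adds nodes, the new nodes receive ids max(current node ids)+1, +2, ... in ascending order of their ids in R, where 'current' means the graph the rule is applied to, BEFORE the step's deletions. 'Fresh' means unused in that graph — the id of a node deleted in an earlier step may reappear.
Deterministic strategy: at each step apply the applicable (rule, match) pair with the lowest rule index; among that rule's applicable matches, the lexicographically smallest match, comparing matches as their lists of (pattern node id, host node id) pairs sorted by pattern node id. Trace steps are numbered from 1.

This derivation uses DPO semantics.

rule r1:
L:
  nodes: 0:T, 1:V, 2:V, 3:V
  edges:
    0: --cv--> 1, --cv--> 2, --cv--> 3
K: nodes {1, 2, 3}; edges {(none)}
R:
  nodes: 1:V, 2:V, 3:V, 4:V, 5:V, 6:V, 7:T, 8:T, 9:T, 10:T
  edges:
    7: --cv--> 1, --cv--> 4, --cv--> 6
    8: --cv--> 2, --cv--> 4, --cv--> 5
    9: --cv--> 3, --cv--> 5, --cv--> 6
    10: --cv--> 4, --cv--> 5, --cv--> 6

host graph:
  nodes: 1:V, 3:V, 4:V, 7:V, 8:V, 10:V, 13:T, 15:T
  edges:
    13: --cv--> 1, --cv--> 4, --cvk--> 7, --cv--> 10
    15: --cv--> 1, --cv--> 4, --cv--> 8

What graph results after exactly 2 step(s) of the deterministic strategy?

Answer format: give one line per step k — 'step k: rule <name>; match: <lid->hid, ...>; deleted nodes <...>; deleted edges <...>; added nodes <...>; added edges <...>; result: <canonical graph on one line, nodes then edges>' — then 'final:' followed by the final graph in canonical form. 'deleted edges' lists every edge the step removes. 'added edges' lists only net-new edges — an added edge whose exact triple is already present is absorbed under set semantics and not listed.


step 1: rule r1; match: 0->15, 1->1, 2->4, 3->8; deleted nodes 15; deleted edges (15,1,cv); (15,4,cv); (15,8,cv); added nodes 16, 17, 18, 19, 20, 21, 22; added edges (19,1,cv); (19,16,cv); (19,18,cv); (20,4,cv); (20,16,cv); (20,17,cv); (21,8,cv); (21,17,cv); (21,18,cv); (22,16,cv); (22,17,cv); (22,18,cv); result: nodes: 1:V, 3:V, 4:V, 7:V, 8:V, 10:V, 13:T, 16:V, 17:V, 18:V, 19:T, 20:T, 21:T, 22:T edges: (13,1,cv); (13,4,cv); (13,7,cvk); (13,10,cv); (19,1,cv); (19,16,cv); (19,18,cv); (20,4,cv); (20,16,cv); (20,17,cv); (21,8,cv); (21,17,cv); (21,18,cv); (22,16,cv); (22,17,cv); (22,18,cv)
step 2: rule r1; match: 0->19, 1->1, 2->16, 3->18; deleted nodes 19; deleted edges (19,1,cv); (19,16,cv); (19,18,cv); added nodes 23, 24, 25, 26, 27, 28, 29; added edges (26,1,cv); (26,23,cv); (26,25,cv); (27,16,cv); (27,23,cv); (27,24,cv); (28,18,cv); (28,24,cv); (28,25,cv); (29,23,cv); (29,24,cv); (29,25,cv); result: nodes: 1:V, 3:V, 4:V, 7:V, 8:V, 10:V, 13:T, 16:V, 17:V, 18:V, 20:T, 21:T, 22:T, 23:V, 24:V, 25:V, 26:T, 27:T, 28:T, 29:T edges: (13,1,cv); (13,4,cv); (13,7,cvk); (13,10,cv); (20,4,cv); (20,16,cv); (20,17,cv); (21,8,cv); (21,17,cv); (21,18,cv); (22,16,cv); (22,17,cv); (22,18,cv); (26,1,cv); (26,23,cv); (26,25,cv); (27,16,cv); (27,23,cv); (27,24,cv); (28,18,cv); (28,24,cv); (28,25,cv); (29,23,cv); (29,24,cv); (29,25,cv)
final:
nodes: 1:V, 3:V, 4:V, 7:V, 8:V, 10:V, 13:T, 16:V, 17:V, 18:V, 20:T, 21:T, 22:T, 23:V, 24:V, 25:V, 26:T, 27:T, 28:T, 29:T
edges: (13,1,cv); (13,4,cv); (13,7,cvk); (13,10,cv); (20,4,cv); (20,16,cv); (20,17,cv); (21,8,cv); (21,17,cv); (21,18,cv); (22,16,cv); (22,17,cv); (22,18,cv); (26,1,cv); (26,23,cv); (26,25,cv); (27,16,cv); (27,23,cv); (27,24,cv); (28,18,cv); (28,24,cv); (28,25,cv); (29,23,cv); (29,24,cv); (29,25,cv)


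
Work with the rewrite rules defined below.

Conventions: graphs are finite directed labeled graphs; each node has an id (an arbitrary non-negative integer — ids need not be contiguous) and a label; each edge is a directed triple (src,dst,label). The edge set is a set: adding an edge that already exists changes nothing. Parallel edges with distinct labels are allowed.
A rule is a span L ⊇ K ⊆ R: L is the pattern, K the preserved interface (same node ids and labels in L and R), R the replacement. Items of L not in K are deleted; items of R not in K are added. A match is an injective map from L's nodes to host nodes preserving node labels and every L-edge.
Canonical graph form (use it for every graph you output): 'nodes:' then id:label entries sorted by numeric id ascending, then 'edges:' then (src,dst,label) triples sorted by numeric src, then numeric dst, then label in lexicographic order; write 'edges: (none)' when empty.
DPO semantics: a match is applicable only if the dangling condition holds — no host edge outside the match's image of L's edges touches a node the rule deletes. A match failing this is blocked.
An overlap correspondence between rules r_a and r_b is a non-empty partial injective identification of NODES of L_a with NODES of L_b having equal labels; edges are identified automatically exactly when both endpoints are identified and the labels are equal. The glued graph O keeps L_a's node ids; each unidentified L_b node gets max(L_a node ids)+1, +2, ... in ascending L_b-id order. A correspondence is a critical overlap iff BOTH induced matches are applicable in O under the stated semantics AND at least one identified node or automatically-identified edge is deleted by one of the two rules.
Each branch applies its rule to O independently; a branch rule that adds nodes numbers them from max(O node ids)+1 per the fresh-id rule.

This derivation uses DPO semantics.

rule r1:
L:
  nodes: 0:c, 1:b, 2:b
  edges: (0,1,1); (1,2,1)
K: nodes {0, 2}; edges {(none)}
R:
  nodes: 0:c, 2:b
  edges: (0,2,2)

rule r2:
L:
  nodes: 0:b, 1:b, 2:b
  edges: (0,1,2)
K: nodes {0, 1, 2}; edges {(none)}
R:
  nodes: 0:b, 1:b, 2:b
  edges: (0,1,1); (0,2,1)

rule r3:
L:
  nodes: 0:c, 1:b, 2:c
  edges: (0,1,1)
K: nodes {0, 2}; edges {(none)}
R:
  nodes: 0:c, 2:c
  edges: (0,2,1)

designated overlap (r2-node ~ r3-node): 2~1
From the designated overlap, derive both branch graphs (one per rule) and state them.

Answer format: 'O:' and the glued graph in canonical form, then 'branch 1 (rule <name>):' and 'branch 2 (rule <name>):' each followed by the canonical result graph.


O:
nodes: 0:b, 1:b, 2:b, 3:c, 4:c
edges: (0,1,2); (3,2,1)
branch 1 (rule r2):
nodes: 0:b, 1:b, 2:b, 3:c, 4:c
edges: (0,1,1); (0,2,1); (3,2,1)
branch 2 (rule r3):
nodes: 0:b, 1:b, 3:c, 4:c
edges: (0,1,2); (3,4,1)


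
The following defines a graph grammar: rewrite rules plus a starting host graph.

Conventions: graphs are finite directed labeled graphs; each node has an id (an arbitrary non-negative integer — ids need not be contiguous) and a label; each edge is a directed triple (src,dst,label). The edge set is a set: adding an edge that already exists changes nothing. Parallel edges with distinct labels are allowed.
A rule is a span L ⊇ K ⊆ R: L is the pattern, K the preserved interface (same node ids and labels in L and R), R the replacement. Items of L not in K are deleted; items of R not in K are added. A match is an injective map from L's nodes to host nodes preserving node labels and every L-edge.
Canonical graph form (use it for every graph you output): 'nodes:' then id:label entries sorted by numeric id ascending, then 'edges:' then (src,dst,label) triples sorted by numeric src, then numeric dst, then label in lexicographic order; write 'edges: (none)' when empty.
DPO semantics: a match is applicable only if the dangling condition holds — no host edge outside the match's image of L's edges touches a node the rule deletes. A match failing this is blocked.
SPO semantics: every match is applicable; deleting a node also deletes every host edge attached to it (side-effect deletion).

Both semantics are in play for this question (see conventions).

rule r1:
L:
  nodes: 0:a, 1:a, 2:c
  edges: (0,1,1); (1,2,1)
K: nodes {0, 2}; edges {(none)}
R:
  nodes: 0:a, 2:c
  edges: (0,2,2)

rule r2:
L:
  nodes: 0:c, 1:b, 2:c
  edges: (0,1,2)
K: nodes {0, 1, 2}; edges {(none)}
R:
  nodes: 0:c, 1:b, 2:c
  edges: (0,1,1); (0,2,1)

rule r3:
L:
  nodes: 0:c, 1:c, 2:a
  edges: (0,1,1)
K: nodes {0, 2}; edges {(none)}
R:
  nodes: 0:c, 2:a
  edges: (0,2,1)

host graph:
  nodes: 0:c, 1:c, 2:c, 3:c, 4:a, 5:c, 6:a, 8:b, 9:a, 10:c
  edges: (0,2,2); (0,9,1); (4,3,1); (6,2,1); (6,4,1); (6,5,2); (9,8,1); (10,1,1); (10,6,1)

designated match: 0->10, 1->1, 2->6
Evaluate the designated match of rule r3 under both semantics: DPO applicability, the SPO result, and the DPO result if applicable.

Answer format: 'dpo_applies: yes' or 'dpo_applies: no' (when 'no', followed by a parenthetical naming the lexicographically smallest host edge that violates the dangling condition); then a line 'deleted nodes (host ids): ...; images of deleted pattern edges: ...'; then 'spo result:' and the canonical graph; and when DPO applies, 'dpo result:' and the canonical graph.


dpo_applies: yes
deleted nodes (host ids): 1; images of deleted pattern edges: (10,1,1)
spo result:
nodes: 0:c, 2:c, 3:c, 4:a, 5:c, 6:a, 8:b, 9:a, 10:c
edges: (0,2,2); (0,9,1); (4,3,1); (6,2,1); (6,4,1); (6,5,2); (9,8,1); (10,6,1)
dpo result:
nodes: 0:c, 2:c, 3:c, 4:a, 5:c, 6:a, 8:b, 9:a, 10:c
edges: (0,2,2); (0,9,1); (4,3,1); (6,2,1); (6,4,1); (6,5,2); (9,8,1); (10,6,1)


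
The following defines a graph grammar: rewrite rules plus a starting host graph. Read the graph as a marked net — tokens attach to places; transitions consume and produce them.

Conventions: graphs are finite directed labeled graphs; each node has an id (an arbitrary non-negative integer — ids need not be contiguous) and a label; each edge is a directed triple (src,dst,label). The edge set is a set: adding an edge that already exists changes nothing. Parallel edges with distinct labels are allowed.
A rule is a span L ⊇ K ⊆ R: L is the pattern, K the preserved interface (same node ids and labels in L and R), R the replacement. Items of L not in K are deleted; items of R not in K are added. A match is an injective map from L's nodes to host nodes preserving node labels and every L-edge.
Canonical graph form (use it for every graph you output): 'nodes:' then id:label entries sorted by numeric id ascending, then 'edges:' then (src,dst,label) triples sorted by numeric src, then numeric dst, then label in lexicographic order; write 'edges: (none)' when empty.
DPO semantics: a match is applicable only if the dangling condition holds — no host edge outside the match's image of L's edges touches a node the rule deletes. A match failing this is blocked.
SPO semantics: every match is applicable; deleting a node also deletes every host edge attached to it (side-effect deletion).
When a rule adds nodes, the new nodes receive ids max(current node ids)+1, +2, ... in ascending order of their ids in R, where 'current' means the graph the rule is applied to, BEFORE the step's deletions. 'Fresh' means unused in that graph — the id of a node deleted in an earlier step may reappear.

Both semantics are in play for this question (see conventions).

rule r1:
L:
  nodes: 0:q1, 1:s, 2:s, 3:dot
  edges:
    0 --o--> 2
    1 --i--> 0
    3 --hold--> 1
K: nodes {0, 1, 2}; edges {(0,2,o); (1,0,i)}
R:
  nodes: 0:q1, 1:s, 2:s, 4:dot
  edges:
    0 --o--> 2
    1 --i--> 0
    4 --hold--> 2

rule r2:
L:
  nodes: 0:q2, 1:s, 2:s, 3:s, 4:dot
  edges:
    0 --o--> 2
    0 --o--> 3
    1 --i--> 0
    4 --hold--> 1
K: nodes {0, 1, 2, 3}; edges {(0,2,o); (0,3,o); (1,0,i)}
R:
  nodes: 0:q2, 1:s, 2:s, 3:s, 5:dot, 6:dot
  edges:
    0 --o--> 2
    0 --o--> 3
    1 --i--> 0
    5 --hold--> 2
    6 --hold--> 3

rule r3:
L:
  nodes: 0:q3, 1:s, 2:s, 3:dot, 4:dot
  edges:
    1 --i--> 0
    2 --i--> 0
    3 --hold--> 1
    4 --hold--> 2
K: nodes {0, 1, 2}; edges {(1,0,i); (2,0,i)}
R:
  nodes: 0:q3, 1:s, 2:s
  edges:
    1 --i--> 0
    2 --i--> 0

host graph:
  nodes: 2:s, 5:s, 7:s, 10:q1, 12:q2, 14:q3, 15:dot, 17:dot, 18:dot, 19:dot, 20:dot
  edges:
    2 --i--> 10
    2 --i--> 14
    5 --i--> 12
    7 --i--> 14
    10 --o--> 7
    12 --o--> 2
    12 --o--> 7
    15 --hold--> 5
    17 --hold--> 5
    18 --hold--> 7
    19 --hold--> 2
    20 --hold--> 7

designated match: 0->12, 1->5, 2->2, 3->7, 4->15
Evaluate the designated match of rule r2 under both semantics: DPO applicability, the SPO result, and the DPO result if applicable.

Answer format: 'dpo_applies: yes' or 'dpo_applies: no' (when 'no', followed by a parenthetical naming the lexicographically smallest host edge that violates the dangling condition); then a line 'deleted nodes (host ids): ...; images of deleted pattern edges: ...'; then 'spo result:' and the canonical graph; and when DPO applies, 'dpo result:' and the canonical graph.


dpo_applies: yes
deleted nodes (host ids): 15; images of deleted pattern edges: (15,5,hold)
spo result:
nodes: 2:s, 5:s, 7:s, 10:q1, 12:q2, 14:q3, 17:dot, 18:dot, 19:dot, 20:dot, 21:dot, 22:dot
edges: (2,10,i); (2,14,i); (5,12,i); (7,14,i); (10,7,o); (12,2,o); (12,7,o); (17,5,hold); (18,7,hold); (19,2,hold); (20,7,hold); (21,2,hold); (22,7,hold)
dpo result:
nodes: 2:s, 5:s, 7:s, 10:q1, 12:q2, 14:q3, 17:dot, 18:dot, 19:dot, 20:dot, 21:dot, 22:dot
edges: (2,10,i); (2,14,i); (5,12,i); (7,14,i); (10,7,o); (12,2,o); (12,7,o); (17,5,hold); (18,7,hold); (19,2,hold); (20,7,hold); (21,2,hold); (22,7,hold)


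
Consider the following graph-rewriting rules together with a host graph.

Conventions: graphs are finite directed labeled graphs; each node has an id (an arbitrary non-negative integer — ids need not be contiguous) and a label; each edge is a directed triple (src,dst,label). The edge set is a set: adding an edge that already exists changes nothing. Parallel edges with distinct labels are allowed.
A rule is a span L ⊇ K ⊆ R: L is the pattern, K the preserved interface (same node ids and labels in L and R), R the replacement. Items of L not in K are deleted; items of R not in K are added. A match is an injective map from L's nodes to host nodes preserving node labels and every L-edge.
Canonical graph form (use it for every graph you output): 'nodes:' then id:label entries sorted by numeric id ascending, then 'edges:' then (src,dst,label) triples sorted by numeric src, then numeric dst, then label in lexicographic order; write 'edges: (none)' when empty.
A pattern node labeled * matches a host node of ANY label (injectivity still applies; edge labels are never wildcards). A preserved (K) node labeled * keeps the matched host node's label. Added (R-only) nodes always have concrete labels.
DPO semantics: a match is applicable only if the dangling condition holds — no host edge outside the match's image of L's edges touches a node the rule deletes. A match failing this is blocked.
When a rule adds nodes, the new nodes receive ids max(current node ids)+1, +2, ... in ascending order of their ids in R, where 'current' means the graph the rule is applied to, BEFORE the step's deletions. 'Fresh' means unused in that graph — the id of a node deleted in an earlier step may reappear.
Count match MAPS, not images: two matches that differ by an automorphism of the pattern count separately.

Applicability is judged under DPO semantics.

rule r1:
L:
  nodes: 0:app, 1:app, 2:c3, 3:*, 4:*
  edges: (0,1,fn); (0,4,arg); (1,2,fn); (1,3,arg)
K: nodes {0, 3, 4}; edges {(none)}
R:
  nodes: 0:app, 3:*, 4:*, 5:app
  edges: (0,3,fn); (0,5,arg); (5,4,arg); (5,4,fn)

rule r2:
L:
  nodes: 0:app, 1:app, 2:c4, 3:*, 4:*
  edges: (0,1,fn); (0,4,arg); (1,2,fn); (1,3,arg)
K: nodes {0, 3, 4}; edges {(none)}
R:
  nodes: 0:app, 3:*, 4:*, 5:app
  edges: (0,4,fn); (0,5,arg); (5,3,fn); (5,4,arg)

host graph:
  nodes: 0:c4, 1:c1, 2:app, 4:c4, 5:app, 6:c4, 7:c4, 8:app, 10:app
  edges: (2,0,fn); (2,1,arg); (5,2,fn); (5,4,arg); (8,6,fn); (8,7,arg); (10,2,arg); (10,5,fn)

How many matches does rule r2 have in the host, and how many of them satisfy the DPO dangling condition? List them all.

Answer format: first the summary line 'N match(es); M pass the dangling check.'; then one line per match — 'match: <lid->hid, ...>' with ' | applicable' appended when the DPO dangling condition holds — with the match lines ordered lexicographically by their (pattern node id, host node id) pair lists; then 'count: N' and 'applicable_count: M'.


1 match(es); 0 pass the dangling check.
match: 0->5, 1->2, 2->0, 3->1, 4->4
count: 1
applicable_count: 0


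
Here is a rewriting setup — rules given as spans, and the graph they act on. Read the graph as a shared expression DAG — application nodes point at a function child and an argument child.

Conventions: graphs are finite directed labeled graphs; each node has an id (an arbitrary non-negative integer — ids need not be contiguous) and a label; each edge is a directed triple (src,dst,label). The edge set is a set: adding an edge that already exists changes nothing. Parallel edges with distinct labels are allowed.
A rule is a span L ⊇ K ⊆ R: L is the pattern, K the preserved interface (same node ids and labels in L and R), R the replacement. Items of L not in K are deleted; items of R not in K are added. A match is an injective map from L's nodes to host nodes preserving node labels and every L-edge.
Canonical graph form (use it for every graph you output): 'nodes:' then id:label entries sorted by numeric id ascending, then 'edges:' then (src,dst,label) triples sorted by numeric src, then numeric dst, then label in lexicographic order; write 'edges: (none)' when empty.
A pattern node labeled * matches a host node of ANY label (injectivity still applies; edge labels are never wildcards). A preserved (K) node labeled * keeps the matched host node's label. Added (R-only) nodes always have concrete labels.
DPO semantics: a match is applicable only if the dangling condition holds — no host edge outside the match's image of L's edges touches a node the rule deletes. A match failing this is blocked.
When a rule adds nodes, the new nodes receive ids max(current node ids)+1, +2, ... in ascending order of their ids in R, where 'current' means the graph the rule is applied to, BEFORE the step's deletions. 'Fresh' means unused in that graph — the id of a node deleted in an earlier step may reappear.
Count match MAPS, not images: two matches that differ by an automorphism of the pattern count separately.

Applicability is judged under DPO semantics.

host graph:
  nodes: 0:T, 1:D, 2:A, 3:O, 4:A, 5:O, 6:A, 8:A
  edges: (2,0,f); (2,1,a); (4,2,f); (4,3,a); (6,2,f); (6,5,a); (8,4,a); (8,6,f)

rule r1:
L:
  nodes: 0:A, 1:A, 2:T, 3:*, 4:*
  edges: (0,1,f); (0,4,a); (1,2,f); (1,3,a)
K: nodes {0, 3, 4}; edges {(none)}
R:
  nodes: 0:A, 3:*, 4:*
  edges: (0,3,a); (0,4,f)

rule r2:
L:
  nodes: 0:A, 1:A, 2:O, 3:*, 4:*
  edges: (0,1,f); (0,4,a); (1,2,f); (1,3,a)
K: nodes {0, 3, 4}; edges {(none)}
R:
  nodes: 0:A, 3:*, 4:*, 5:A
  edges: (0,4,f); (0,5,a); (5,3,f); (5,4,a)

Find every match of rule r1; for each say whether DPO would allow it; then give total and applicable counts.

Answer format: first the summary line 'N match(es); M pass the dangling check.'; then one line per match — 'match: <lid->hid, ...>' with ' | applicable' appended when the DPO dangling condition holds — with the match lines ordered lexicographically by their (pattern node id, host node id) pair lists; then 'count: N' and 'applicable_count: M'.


2 match(es); 0 pass the dangling check.
match: 0->4, 1->2, 2->0, 3->1, 4->3
match: 0->6, 1->2, 2->0, 3->1, 4->5
count: 2
applicable_count: 0


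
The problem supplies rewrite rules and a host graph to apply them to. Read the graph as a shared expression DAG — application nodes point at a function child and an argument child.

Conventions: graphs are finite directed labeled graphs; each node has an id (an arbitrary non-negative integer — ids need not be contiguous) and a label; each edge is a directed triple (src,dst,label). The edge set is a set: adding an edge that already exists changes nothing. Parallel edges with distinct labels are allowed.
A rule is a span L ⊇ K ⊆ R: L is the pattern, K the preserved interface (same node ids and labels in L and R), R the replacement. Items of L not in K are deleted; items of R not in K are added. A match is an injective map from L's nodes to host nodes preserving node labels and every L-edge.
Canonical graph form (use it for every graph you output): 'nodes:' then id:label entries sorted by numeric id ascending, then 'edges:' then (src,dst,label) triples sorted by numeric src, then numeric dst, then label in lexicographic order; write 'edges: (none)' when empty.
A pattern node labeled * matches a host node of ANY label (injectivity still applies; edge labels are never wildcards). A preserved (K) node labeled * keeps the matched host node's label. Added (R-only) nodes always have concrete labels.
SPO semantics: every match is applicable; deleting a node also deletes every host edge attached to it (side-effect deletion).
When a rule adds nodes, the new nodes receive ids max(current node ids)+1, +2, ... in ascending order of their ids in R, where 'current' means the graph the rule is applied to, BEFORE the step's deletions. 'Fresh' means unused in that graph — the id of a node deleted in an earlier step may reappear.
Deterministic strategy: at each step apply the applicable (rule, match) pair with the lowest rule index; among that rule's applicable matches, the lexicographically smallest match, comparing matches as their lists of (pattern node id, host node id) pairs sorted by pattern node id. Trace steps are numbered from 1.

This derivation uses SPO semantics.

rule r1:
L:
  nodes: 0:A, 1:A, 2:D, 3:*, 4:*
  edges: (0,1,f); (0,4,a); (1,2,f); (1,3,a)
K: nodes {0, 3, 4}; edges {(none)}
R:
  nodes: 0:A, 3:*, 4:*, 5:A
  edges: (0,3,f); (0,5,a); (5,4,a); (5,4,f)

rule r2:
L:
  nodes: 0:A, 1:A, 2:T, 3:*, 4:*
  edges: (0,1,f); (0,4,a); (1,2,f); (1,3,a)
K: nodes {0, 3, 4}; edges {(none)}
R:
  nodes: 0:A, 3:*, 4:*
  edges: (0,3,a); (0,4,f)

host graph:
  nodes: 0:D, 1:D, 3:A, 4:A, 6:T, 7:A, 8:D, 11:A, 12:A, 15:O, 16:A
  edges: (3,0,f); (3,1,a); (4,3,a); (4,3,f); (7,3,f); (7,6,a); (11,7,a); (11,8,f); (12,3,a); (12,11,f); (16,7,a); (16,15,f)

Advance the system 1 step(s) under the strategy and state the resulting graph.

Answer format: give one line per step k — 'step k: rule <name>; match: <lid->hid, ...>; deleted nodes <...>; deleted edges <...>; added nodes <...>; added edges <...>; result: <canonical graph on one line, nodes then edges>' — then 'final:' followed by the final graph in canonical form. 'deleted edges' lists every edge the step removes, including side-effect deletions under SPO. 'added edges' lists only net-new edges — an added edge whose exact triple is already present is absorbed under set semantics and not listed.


step 1: rule r1; match: 0->7, 1->3, 2->0, 3->1, 4->6; deleted nodes 0, 3; deleted edges (3,0,f); (3,1,a); (4,3,a); (4,3,f); (7,3,f); (7,6,a); (12,3,a); added nodes 17; added edges (7,1,f); (7,17,a); (17,6,a); (17,6,f); result: nodes: 1:D, 4:A, 6:T, 7:A, 8:D, 11:A, 12:A, 15:O, 16:A, 17:A edges: (7,1,f); (7,17,a); (11,7,a); (11,8,f); (12,11,f); (16,7,a); (16,15,f); (17,6,a); (17,6,f)
final:
nodes: 1:D, 4:A, 6:T, 7:A, 8:D, 11:A, 12:A, 15:O, 16:A, 17:A
edges: (7,1,f); (7,17,a); (11,7,a); (11,8,f); (12,11,f); (16,7,a); (16,15,f); (17,6,a); (17,6,f)


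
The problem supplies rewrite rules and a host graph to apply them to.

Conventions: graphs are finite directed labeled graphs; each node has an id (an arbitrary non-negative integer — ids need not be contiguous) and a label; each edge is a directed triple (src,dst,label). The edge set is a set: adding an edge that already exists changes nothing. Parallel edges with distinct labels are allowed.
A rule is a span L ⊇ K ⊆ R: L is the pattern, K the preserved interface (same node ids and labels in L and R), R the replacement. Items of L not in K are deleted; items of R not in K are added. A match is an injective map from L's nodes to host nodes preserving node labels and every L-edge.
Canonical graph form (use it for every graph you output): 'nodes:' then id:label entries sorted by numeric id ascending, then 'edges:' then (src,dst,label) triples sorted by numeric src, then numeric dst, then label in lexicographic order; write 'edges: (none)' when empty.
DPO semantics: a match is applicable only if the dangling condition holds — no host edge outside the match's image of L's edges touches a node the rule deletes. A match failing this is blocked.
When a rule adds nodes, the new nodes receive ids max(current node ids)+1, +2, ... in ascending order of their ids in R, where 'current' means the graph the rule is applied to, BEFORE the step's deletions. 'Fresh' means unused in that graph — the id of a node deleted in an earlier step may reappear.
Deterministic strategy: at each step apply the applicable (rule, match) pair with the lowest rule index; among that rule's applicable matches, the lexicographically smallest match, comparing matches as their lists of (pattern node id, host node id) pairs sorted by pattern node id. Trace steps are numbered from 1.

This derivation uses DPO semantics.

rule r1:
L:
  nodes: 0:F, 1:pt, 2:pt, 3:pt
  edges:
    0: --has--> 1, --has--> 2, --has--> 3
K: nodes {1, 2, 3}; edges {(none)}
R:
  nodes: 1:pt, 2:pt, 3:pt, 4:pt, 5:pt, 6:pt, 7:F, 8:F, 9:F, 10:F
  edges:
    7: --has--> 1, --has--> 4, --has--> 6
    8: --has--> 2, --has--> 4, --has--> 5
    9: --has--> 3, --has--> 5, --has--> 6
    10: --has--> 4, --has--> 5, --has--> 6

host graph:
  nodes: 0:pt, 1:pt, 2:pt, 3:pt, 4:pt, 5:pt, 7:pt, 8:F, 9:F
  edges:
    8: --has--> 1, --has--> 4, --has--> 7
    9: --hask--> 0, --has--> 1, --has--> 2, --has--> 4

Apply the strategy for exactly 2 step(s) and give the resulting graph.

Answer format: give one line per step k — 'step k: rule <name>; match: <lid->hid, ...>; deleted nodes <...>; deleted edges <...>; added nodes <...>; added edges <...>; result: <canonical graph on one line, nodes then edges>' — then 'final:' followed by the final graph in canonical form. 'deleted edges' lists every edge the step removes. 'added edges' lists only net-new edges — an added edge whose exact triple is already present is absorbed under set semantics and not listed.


step 1: rule r1; match: 0->8, 1->1, 2->4, 3->7; deleted nodes 8; deleted edges (8,1,has); (8,4,has); (8,7,has); added nodes 10, 11, 12, 13, 14, 15, 16; added edges (13,1,has); (13,10,has); (13,12,has); (14,4,has); (14,10,has); (14,11,has); (15,7,has); (15,11,has); (15,12,has); (16,10,has); (16,11,has); (16,12,has); result: nodes: 0:pt, 1:pt, 2:pt, 3:pt, 4:pt, 5:pt, 7:pt, 9:F, 10:pt, 11:pt, 12:pt, 13:F, 14:F, 15:F, 16:F edges: (9,0,hask); (9,1,has); (9,2,has); (9,4,has); (13,1,has); (13,10,has); (13,12,has); (14,4,has); (14,10,has); (14,11,has); (15,7,has); (15,11,has); (15,12,has); (16,10,has); (16,11,has); (16,12,has)
step 2: rule r1; match: 0->13, 1->1, 2->10, 3->12; deleted nodes 13; deleted edges (13,1,has); (13,10,has); (13,12,has); added nodes 17, 18, 19, 20, 21, 22, 23; added edges (20,1,has); (20,17,has); (20,19,has); (21,10,has); (21,17,has); (21,18,has); (22,12,has); (22,18,has); (22,19,has); (23,17,has); (23,18,has); (23,19,has); result: nodes: 0:pt, 1:pt, 2:pt, 3:pt, 4:pt, 5:pt, 7:pt, 9:F, 10:pt, 11:pt, 12:pt, 14:F, 15:F, 16:F, 17:pt, 18:pt, 19:pt, 20:F, 21:F, 22:F, 23:F edges: (9,0,hask); (9,1,has); (9,2,has); (9,4,has); (14,4,has); (14,10,has); (14,11,has); (15,7,has); (15,11,has); (15,12,has); (16,10,has); (16,11,has); (16,12,has); (20,1,has); (20,17,has); (20,19,has); (21,10,has); (21,17,has); (21,18,has); (22,12,has); (22,18,has); (22,19,has); (23,17,has); (23,18,has); (23,19,has)
final:
nodes: 0:pt, 1:pt, 2:pt, 3:pt, 4:pt, 5:pt, 7:pt, 9:F, 10:pt, 11:pt, 12:pt, 14:F, 15:F, 16:F, 17:pt, 18:pt, 19:pt, 20:F, 21:F, 22:F, 23:F
edges: (9,0,hask); (9,1,has); (9,2,has); (9,4,has); (14,4,has); (14,10,has); (14,11,has); (15,7,has); (15,11,has); (15,12,has); (16,10,has); (16,11,has); (16,12,has); (20,1,has); (20,17,has); (20,19,has); (21,10,has); (21,17,has); (21,18,has); (22,12,has); (22,18,has); (22,19,has); (23,17,has); (23,18,has); (23,19,has)


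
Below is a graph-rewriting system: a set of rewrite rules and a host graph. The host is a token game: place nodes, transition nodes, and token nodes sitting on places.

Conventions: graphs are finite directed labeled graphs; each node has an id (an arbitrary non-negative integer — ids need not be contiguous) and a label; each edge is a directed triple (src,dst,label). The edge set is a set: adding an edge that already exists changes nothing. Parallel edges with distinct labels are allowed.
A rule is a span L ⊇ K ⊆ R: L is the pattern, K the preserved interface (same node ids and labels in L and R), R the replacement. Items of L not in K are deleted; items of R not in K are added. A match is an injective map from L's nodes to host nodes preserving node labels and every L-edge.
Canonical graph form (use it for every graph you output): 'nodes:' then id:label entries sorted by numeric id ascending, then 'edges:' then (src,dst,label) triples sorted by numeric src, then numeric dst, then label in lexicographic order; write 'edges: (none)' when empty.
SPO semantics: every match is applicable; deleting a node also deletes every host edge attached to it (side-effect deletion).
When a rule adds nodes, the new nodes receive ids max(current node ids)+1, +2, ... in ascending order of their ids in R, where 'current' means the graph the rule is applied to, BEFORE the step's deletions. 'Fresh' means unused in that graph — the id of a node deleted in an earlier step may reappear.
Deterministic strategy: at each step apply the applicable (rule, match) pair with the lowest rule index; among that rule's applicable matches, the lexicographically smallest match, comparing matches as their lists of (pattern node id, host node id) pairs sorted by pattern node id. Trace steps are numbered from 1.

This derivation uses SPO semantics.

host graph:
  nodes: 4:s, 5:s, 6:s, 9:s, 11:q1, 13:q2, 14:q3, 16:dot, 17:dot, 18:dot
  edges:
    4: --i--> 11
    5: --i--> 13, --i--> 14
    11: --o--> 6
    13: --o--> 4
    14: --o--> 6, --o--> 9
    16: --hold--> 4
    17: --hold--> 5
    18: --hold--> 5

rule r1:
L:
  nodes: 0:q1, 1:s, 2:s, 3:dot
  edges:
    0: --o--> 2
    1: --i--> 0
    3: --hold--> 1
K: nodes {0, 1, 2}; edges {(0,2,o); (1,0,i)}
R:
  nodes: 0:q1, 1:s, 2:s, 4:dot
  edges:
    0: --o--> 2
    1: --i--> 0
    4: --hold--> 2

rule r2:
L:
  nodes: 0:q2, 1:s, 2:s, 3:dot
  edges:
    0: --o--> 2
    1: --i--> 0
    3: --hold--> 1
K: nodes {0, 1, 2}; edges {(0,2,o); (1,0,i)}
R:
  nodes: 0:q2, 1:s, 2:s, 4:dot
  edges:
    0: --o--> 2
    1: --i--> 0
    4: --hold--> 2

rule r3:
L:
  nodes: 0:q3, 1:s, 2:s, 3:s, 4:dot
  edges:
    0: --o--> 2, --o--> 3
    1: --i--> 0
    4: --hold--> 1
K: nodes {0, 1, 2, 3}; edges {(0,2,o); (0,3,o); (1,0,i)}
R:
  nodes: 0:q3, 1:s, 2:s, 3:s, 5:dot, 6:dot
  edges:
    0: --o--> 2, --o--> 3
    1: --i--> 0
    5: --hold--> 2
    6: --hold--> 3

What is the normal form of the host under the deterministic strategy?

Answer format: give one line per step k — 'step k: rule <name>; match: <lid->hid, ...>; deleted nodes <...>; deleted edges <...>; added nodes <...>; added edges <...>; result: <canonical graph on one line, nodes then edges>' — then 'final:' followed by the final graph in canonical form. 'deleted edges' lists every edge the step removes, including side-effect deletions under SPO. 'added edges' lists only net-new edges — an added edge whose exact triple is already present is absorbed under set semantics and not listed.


step 1: rule r1; match: 0->11, 1->4, 2->6, 3->16; deleted nodes 16; deleted edges (16,4,hold); added nodes 19; added edges (19,6,hold); result: nodes: 4:s, 5:s, 6:s, 9:s, 11:q1, 13:q2, 14:q3, 17:dot, 18:dot, 19:dot edges: (4,11,i); (5,13,i); (5,14,i); (11,6,o); (13,4,o); (14,6,o); (14,9,o); (17,5,hold); (18,5,hold); (19,6,hold)
step 2: rule r2; match: 0->13, 1->5, 2->4, 3->17; deleted nodes 17; deleted edges (17,5,hold); added nodes 20; added edges (20,4,hold); result: nodes: 4:s, 5:s, 6:s, 9:s, 11:q1, 13:q2, 14:q3, 18:dot, 19:dot, 20:dot edges: (4,11,i); (5,13,i); (5,14,i); (11,6,o); (13,4,o); (14,6,o); (14,9,o); (18,5,hold); (19,6,hold); (20,4,hold)
step 3: rule r1; match: 0->11, 1->4, 2->6, 3->20; deleted nodes 20; deleted edges (20,4,hold); added nodes 21; added edges (21,6,hold); result: nodes: 4:s, 5:s, 6:s, 9:s, 11:q1, 13:q2, 14:q3, 18:dot, 19:dot, 21:dot edges: (4,11,i); (5,13,i); (5,14,i); (11,6,o); (13,4,o); (14,6,o); (14,9,o); (18,5,hold); (19,6,hold); (21,6,hold)
step 4: rule r2; match: 0->13, 1->5, 2->4, 3->18; deleted nodes 18; deleted edges (18,5,hold); added nodes 22; added edges (22,4,hold); result: nodes: 4:s, 5:s, 6:s, 9:s, 11:q1, 13:q2, 14:q3, 19:dot, 21:dot, 22:dot edges: (4,11,i); (5,13,i); (5,14,i); (11,6,o); (13,4,o); (14,6,o); (14,9,o); (19,6,hold); (21,6,hold); (22,4,hold)
step 5: rule r1; match: 0->11, 1->4, 2->6, 3->22; deleted nodes 22; deleted edges (22,4,hold); added nodes 23; added edges (23,6,hold); result: nodes: 4:s, 5:s, 6:s, 9:s, 11:q1, 13:q2, 14:q3, 19:dot, 21:dot, 23:dot edges: (4,11,i); (5,13,i); (5,14,i); (11,6,o); (13,4,o); (14,6,o); (14,9,o); (19,6,hold); (21,6,hold); (23,6,hold)
final:
nodes: 4:s, 5:s, 6:s, 9:s, 11:q1, 13:q2, 14:q3, 19:dot, 21:dot, 23:dot
edges: (4,11,i); (5,13,i); (5,14,i); (11,6,o); (13,4,o); (14,6,o); (14,9,o); (19,6,hold); (21,6,hold); (23,6,hold)


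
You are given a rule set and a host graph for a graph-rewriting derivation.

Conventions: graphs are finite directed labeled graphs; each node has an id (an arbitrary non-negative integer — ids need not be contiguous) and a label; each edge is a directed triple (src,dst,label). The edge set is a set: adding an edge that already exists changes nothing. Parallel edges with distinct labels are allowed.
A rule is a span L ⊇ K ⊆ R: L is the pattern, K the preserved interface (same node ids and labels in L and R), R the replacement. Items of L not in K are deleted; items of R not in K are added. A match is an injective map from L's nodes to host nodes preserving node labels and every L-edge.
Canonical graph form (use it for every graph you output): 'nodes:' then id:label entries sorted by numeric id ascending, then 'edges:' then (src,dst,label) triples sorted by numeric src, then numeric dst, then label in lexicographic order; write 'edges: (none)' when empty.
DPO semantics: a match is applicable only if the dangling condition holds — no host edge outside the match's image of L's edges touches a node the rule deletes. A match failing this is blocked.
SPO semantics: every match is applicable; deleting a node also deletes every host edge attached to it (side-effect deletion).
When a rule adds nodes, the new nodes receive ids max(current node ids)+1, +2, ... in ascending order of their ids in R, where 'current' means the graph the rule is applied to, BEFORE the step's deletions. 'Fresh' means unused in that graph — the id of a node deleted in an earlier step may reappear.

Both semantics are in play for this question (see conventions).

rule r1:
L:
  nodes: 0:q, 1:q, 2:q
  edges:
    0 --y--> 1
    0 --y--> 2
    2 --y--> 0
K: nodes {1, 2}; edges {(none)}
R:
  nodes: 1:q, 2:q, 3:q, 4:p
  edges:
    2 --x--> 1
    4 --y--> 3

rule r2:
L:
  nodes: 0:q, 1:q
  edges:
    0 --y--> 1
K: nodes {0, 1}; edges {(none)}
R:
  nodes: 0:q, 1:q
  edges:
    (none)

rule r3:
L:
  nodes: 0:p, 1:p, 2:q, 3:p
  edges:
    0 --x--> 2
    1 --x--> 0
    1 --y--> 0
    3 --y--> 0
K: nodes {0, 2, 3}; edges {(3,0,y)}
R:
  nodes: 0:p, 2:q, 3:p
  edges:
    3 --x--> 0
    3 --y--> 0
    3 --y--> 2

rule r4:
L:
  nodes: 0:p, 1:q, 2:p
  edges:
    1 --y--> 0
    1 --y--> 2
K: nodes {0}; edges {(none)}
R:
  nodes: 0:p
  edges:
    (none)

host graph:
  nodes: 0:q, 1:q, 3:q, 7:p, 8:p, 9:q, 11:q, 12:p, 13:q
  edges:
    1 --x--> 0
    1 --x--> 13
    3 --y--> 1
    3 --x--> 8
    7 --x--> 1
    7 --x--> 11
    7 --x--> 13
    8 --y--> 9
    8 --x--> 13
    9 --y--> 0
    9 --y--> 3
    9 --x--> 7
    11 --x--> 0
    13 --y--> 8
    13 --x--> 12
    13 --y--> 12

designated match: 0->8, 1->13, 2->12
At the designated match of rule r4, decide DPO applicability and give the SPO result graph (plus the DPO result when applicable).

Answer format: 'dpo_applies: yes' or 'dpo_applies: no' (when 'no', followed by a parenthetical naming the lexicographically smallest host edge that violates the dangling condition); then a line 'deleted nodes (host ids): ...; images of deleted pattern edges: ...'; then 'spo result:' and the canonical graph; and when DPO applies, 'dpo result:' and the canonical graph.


dpo_applies: no
(the rule deletes node 13, which keeps host edge (1,13,x) outside the match image — the dangling condition fails, DPO blocks; SPO proceeds and side-deletes such edges)
deleted nodes (host ids): 12, 13; images of deleted pattern edges: (13,8,y); (13,12,y)
spo result:
nodes: 0:q, 1:q, 3:q, 7:p, 8:p, 9:q, 11:q
edges: (1,0,x); (3,1,y); (3,8,x); (7,1,x); (7,11,x); (8,9,y); (9,0,y); (9,3,y); (9,7,x); (11,0,x)


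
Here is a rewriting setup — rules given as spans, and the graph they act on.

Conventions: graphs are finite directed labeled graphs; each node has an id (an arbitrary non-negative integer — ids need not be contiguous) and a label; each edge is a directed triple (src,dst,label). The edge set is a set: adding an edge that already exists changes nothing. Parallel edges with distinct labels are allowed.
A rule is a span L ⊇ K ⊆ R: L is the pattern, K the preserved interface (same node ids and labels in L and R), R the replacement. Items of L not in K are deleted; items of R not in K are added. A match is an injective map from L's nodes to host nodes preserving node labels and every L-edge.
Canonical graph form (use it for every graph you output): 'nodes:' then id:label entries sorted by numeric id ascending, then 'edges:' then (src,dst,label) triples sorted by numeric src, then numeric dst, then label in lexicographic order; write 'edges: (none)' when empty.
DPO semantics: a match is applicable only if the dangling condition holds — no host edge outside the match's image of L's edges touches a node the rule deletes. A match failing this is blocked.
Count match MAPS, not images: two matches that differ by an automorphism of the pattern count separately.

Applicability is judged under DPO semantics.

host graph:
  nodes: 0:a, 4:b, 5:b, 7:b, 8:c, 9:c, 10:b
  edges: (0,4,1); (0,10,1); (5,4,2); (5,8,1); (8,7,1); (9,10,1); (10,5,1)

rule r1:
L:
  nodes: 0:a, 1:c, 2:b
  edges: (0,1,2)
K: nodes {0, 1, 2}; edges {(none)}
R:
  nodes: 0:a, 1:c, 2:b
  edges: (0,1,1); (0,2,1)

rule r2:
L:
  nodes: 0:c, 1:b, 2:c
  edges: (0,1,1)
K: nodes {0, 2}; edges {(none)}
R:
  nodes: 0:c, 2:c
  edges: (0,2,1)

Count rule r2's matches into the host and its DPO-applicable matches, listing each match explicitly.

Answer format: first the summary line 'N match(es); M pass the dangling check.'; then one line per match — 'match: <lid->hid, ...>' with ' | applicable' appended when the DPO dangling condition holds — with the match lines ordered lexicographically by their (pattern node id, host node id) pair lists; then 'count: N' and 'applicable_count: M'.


2 match(es); 1 pass the dangling check.
match: 0->8, 1->7, 2->9 | applicable
match: 0->9, 1->10, 2->8
count: 2
applicable_count: 1


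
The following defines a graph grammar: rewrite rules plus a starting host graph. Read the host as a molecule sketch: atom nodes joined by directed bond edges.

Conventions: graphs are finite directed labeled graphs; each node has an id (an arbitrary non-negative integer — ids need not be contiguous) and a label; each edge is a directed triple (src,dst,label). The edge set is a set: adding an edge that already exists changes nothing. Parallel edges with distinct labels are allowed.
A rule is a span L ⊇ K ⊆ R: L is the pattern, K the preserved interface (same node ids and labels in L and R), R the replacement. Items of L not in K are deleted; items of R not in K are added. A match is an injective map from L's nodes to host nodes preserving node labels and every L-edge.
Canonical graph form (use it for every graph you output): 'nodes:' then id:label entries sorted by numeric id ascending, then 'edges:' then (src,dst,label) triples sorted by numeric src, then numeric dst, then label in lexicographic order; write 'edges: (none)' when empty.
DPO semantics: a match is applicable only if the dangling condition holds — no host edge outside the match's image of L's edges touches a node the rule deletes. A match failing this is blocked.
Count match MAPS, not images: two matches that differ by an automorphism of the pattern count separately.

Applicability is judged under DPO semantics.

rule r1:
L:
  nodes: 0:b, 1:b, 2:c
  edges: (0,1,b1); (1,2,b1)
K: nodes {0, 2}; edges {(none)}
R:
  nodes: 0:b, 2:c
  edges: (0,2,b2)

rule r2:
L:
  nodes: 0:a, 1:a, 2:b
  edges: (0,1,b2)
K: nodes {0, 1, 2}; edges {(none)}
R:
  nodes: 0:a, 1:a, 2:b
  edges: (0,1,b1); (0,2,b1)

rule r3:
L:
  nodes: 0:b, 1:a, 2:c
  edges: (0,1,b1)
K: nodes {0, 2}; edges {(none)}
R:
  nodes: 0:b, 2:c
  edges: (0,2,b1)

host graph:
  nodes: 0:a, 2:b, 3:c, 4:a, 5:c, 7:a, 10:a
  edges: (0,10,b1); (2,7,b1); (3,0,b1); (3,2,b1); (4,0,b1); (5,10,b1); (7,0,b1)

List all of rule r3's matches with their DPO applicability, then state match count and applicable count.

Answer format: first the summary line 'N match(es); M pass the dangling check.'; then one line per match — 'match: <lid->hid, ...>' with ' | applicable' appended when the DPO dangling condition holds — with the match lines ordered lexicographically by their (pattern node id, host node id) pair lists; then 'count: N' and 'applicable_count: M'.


2 match(es); 0 pass the dangling check.
match: 0->2, 1->7, 2->3
match: 0->2, 1->7, 2->5
count: 2
applicable_count: 0
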